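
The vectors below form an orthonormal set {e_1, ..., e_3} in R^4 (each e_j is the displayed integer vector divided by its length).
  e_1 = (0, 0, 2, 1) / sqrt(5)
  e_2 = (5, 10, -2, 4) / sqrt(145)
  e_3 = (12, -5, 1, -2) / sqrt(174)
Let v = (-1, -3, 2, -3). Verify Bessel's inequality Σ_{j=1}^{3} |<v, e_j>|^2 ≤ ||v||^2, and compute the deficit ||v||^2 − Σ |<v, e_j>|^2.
Σ |<v, e_j>|^2 = 113/6; ||v||^2 = 23; deficit = 25/6

Write each e_j = u_j / sqrt(<u_j, u_j>) where u_j is the displayed integer vector. Then <v, e_j> = <v, u_j> / sqrt(<u_j, u_j>), so |<v, e_j>|^2 = <v, u_j>^2 / <u_j, u_j>.
Coefficients: <v, e_1> = 1/sqrt(5), <v, e_2> = -51/sqrt(145), <v, e_3> = 11/sqrt(174).
Square and sum: Σ |<v, e_j>|^2 = 113/6.
Compute ||v||^2 = v·v = 23.
Deficit = 23 − 113/6 = 25/6 ≥ 0, confirming Bessel's inequality. (The deficit equals ||v − Σ <v,e_j> e_j||^2, the squared distance from v to span{e_j}.)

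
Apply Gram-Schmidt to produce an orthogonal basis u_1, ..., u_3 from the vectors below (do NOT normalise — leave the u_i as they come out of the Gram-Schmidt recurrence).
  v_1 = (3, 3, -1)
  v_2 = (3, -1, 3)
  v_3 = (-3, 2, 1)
Orthogonal basis:
  u_1 = (3, 3, -1)
  u_2 = (48/19, -28/19, 60/19)
  u_3 = (-15/11, 45/22, 45/22)

Apply the Gram-Schmidt recurrence
  u_1 = v_1
  u_i = v_i − Σ_{j<i} ((v_i · u_j) / (u_j · u_j)) · u_j.

Step by step this gives:
  u_1 = (3, 3, -1)
  u_2 = (48/19, -28/19, 60/19)
  u_3 = (-15/11, 45/22, 45/22)

Orthogonality check:
  u_2 · u_1 = 0 (should be 0)
  u_3 · u_1 = 0 (should be 0)
  u_3 · u_2 = 0 (should be 0)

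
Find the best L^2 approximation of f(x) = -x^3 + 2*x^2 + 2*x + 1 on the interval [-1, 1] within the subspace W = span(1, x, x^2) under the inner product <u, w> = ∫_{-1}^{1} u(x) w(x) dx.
g(x) = 2*x^2 + 7*x/5 + 1

The best approximation g ∈ W is the orthogonal projection of f onto W. Writing g = a_0 + a_1 x + a_2 x^2, the coefficients solve the normal equations G · a = b where
  G_{ij} = <φ_i, φ_j> and b_i = <f, φ_i>, with φ_0 = 1, φ_1 = x, φ_2 = x^2.
G =
  [2, 0, 2/3]
  [0, 2/3, 0]
  [2/3, 0, 2/5],
b = (10/3, 14/15, 22/15).
Solving gives a_0 = 1, a_1 = 7/5, a_2 = 2, so
  g(x) = 2*x^2 + 7*x/5 + 1.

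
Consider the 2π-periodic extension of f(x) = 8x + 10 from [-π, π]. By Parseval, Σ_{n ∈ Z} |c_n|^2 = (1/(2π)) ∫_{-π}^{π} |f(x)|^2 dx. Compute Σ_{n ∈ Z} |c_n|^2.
Σ |c_n|^2 = 64π^2/3 + 100

Expand and integrate term by term over [-π, π]:
  ∫ (8x)^2 dx = 64·(2π^3/3); ∫ 2·8·(10)·x dx = 0 (odd integrand); ∫ 10^2 dx = 100·2π.
So (1/(2π)) ∫_{-π}^{π} (8x + 10)^2 dx = 64π^2/3 + 100 = 64π^2/3 + 100.
Parseval ⇒ Σ |c_n|^2 = 64π^2/3 + 100.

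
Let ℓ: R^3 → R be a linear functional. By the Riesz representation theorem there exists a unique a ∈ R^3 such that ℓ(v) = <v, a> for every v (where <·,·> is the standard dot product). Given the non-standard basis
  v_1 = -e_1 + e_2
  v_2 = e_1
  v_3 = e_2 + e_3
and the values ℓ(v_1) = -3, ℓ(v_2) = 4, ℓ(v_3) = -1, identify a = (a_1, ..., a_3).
a = (4, 1, -2)

Write a = (a_1, ..., a_3) in the standard basis. For each basis vector v_i, ℓ(v_i) = <v_i, a> is a linear equation in the a_j's. Collect the n equations into a matrix system V a = ℓ, where row i of V is v_i (expressed in the standard basis). Since V is invertible (lower-triangular with 1s on the diagonal, up to permutation), solve by back-substitution:
  V =
[[-1, 1, 0],
 [1, 0, 0],
 [0, 1, 1]]
  V a = (-3, 4, -1)
Solving gives a = (4, 1, -2).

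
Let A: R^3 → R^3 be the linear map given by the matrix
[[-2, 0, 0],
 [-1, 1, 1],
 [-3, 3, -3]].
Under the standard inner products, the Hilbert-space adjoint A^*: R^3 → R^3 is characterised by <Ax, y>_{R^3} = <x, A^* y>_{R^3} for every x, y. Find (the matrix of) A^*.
A^* = A^T =
[[-2, -1, -3],
 [0, 1, 3],
 [0, 1, -3]]

For real matrices with standard dot products, the defining identity <Ax, y> = <x, A^* y> gives (Ax)^T y = x^T (A^*) y, i.e. x^T A^T y = x^T (A^*) y. Since this holds for all x, y, we must have A^* = A^T. Therefore
A^* =
[[-2, -1, -3],
 [0, 1, 3],
 [0, 1, -3]].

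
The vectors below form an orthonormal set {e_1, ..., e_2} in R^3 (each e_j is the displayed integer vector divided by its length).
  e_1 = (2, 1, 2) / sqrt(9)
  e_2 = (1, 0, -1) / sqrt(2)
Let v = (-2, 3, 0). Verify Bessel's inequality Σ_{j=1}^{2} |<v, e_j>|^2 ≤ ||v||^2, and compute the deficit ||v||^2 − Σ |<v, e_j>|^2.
Σ |<v, e_j>|^2 = 19/9; ||v||^2 = 13; deficit = 98/9

Write each e_j = u_j / sqrt(<u_j, u_j>) where u_j is the displayed integer vector. Then <v, e_j> = <v, u_j> / sqrt(<u_j, u_j>), so |<v, e_j>|^2 = <v, u_j>^2 / <u_j, u_j>.
Coefficients: <v, e_1> = -1/sqrt(9), <v, e_2> = -2/sqrt(2).
Square and sum: Σ |<v, e_j>|^2 = 19/9.
Compute ||v||^2 = v·v = 13.
Deficit = 13 − 19/9 = 98/9 ≥ 0, confirming Bessel's inequality. (The deficit equals ||v − Σ <v,e_j> e_j||^2, the squared distance from v to span{e_j}.)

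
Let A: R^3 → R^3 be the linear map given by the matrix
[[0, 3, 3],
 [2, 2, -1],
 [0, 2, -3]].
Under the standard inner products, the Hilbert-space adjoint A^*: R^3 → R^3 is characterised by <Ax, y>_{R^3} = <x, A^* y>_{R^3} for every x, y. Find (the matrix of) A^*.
A^* = A^T =
[[0, 2, 0],
 [3, 2, 2],
 [3, -1, -3]]

For real matrices with standard dot products, the defining identity <Ax, y> = <x, A^* y> gives (Ax)^T y = x^T (A^*) y, i.e. x^T A^T y = x^T (A^*) y. Since this holds for all x, y, we must have A^* = A^T. Therefore
A^* =
[[0, 2, 0],
 [3, 2, 2],
 [3, -1, -3]].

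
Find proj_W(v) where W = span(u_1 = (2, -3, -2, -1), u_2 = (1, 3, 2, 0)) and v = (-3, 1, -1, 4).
proj_W(v) = (-509/131, 57/131, 38/131, 176/131)

Set up U = [u_1 | ... | u_2] ∈ R^(4×2). The projector onto W = col(U) is P = U (U^T U)^(-1) U^T.
Compute U^T U =
  [18, -11]
  [-11, 14],
and U^T v = (-11, -2).
Solve U^T U · c = U^T v for the coefficients: c = (-176/131, -157/131). The projection is proj_W(v) = U c.
Check: (v - proj_W(v)) · u_1 = 0  (should be 0).
Check: (v - proj_W(v)) · u_2 = 0  (should be 0).
Result: proj_W(v) = (-509/131, 57/131, 38/131, 176/131).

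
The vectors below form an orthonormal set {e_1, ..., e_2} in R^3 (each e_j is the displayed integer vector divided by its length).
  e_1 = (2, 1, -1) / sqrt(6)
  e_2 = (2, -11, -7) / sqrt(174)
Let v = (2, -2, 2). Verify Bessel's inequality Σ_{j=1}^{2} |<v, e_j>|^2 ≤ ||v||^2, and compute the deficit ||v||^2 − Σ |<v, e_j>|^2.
Σ |<v, e_j>|^2 = 24/29; ||v||^2 = 12; deficit = 324/29

Write each e_j = u_j / sqrt(<u_j, u_j>) where u_j is the displayed integer vector. Then <v, e_j> = <v, u_j> / sqrt(<u_j, u_j>), so |<v, e_j>|^2 = <v, u_j>^2 / <u_j, u_j>.
Coefficients: <v, e_1> = 0/sqrt(6), <v, e_2> = 12/sqrt(174).
Square and sum: Σ |<v, e_j>|^2 = 24/29.
Compute ||v||^2 = v·v = 12.
Deficit = 12 − 24/29 = 324/29 ≥ 0, confirming Bessel's inequality. (The deficit equals ||v − Σ <v,e_j> e_j||^2, the squared distance from v to span{e_j}.)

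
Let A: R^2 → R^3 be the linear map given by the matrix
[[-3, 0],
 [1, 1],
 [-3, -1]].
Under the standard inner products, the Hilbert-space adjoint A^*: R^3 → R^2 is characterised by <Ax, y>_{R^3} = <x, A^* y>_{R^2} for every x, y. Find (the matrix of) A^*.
A^* = A^T =
[[-3, 1, -3],
 [0, 1, -1]]

For real matrices with standard dot products, the defining identity <Ax, y> = <x, A^* y> gives (Ax)^T y = x^T (A^*) y, i.e. x^T A^T y = x^T (A^*) y. Since this holds for all x, y, we must have A^* = A^T. Therefore
A^* =
[[-3, 1, -3],
 [0, 1, -1]].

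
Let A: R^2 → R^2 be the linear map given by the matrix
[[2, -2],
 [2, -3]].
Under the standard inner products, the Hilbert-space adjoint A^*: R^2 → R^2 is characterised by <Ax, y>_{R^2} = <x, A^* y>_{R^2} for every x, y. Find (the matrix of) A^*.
A^* = A^T =
[[2, 2],
 [-2, -3]]

For real matrices with standard dot products, the defining identity <Ax, y> = <x, A^* y> gives (Ax)^T y = x^T (A^*) y, i.e. x^T A^T y = x^T (A^*) y. Since this holds for all x, y, we must have A^* = A^T. Therefore
A^* =
[[2, 2],
 [-2, -3]].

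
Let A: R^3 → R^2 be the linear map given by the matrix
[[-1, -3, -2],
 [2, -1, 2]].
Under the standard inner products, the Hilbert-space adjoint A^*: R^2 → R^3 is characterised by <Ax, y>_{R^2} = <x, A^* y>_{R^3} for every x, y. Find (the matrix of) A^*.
A^* = A^T =
[[-1, 2],
 [-3, -1],
 [-2, 2]]

For real matrices with standard dot products, the defining identity <Ax, y> = <x, A^* y> gives (Ax)^T y = x^T (A^*) y, i.e. x^T A^T y = x^T (A^*) y. Since this holds for all x, y, we must have A^* = A^T. Therefore
A^* =
[[-1, 2],
 [-3, -1],
 [-2, 2]].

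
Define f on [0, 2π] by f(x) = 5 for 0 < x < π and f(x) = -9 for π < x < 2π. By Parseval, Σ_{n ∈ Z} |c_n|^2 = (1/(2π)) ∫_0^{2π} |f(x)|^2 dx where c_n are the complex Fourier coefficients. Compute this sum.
Σ |c_n|^2 = 53

Parseval equates the L^2 energy of f (normalised by 1/(2π)) with the ℓ^2 sum of its Fourier coefficients: (1/(2π)) ∫_0^{2π} |f|^2 = Σ |c_n|^2.
Compute the left side: (1/(2π)) [∫_0^π 5^2 dx + ∫_π^{2π} (-9)^2 dx] = (1/(2π)) · (25π + 81π) = (25 + 81)/2 = 53.
So Σ_{n ∈ Z} |c_n|^2 = 53.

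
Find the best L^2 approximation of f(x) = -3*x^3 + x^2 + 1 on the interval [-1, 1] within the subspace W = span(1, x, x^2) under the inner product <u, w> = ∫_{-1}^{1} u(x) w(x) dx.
g(x) = x^2 - 9*x/5 + 1

The best approximation g ∈ W is the orthogonal projection of f onto W. Writing g = a_0 + a_1 x + a_2 x^2, the coefficients solve the normal equations G · a = b where
  G_{ij} = <φ_i, φ_j> and b_i = <f, φ_i>, with φ_0 = 1, φ_1 = x, φ_2 = x^2.
G =
  [2, 0, 2/3]
  [0, 2/3, 0]
  [2/3, 0, 2/5],
b = (8/3, -6/5, 16/15).
Solving gives a_0 = 1, a_1 = -9/5, a_2 = 1, so
  g(x) = x^2 - 9*x/5 + 1.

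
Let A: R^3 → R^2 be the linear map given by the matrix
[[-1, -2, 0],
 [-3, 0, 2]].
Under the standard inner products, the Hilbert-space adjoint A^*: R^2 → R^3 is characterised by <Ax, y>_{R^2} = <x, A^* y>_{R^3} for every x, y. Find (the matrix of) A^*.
A^* = A^T =
[[-1, -3],
 [-2, 0],
 [0, 2]]

For real matrices with standard dot products, the defining identity <Ax, y> = <x, A^* y> gives (Ax)^T y = x^T (A^*) y, i.e. x^T A^T y = x^T (A^*) y. Since this holds for all x, y, we must have A^* = A^T. Therefore
A^* =
[[-1, -3],
 [-2, 0],
 [0, 2]].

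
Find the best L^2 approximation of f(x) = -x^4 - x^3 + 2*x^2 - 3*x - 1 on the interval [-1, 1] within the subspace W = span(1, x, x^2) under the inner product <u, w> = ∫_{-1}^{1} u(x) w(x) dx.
g(x) = 8*x^2/7 - 18*x/5 - 32/35

The best approximation g ∈ W is the orthogonal projection of f onto W. Writing g = a_0 + a_1 x + a_2 x^2, the coefficients solve the normal equations G · a = b where
  G_{ij} = <φ_i, φ_j> and b_i = <f, φ_i>, with φ_0 = 1, φ_1 = x, φ_2 = x^2.
G =
  [2, 0, 2/3]
  [0, 2/3, 0]
  [2/3, 0, 2/5],
b = (-16/15, -12/5, -16/105).
Solving gives a_0 = -32/35, a_1 = -18/5, a_2 = 8/7, so
  g(x) = 8*x^2/7 - 18*x/5 - 32/35.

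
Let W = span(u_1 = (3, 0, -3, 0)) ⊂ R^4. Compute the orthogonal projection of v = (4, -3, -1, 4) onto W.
proj_W(v) = (5/2, 0, -5/2, 0)

Set up U = [u_1 | ... | u_1] ∈ R^(4×1). The projector onto W = col(U) is P = U (U^T U)^(-1) U^T.
Compute U^T U =
  [18],
and U^T v = (15).
Solve U^T U · c = U^T v for the coefficients: c = (5/6). The projection is proj_W(v) = U c.
Check: (v - proj_W(v)) · u_1 = 0  (should be 0).
Result: proj_W(v) = (5/2, 0, -5/2, 0).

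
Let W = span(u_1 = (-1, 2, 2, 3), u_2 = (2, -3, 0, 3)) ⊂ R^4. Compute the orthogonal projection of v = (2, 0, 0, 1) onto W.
proj_W(v) = (47/79, -69/79, 6/79, 84/79)

Set up U = [u_1 | ... | u_2] ∈ R^(4×2). The projector onto W = col(U) is P = U (U^T U)^(-1) U^T.
Compute U^T U =
  [18, 1]
  [1, 22],
and U^T v = (1, 7).
Solve U^T U · c = U^T v for the coefficients: c = (3/79, 25/79). The projection is proj_W(v) = U c.
Check: (v - proj_W(v)) · u_1 = 0  (should be 0).
Check: (v - proj_W(v)) · u_2 = 0  (should be 0).
Result: proj_W(v) = (47/79, -69/79, 6/79, 84/79).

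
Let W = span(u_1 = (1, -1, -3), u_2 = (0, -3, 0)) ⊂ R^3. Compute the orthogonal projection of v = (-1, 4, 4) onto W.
proj_W(v) = (-13/10, 4, 39/10)

Set up U = [u_1 | ... | u_2] ∈ R^(3×2). The projector onto W = col(U) is P = U (U^T U)^(-1) U^T.
Compute U^T U =
  [11, 3]
  [3, 9],
and U^T v = (-17, -12).
Solve U^T U · c = U^T v for the coefficients: c = (-13/10, -9/10). The projection is proj_W(v) = U c.
Check: (v - proj_W(v)) · u_1 = 0  (should be 0).
Check: (v - proj_W(v)) · u_2 = 0  (should be 0).
Result: proj_W(v) = (-13/10, 4, 39/10).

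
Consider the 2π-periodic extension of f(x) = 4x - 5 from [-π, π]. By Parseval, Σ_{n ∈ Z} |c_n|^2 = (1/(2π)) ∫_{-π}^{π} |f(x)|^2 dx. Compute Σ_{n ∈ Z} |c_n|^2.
Σ |c_n|^2 = 16π^2/3 + 25

Expand and integrate term by term over [-π, π]:
  ∫ (4x)^2 dx = 16·(2π^3/3); ∫ 2·4·(-5)·x dx = 0 (odd integrand); ∫ (-5)^2 dx = 25·2π.
So (1/(2π)) ∫_{-π}^{π} (4x - 5)^2 dx = 16π^2/3 + 25 = 16π^2/3 + 25.
Parseval ⇒ Σ |c_n|^2 = 16π^2/3 + 25.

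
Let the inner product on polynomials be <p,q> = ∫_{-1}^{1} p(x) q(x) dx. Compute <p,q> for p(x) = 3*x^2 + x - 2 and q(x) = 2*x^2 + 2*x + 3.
<p,q> = -74/15

Expand the product: p(x)·q(x) = 6*x^4 + 8*x^3 + 7*x^2 - x - 6.
∫_{-1}^{1} of each monomial x^k gives [2/(k+1) if k even, 0 if k odd]. Integrating term-by-term (or equivalently evaluating the antiderivative F(x) = 6*x^5/5 + 2*x^4 + 7*x^3/3 - x^2/2 - 6*x at the endpoints):
  F(1) − F(−1) = -29/30 − (119/30) = -74/15.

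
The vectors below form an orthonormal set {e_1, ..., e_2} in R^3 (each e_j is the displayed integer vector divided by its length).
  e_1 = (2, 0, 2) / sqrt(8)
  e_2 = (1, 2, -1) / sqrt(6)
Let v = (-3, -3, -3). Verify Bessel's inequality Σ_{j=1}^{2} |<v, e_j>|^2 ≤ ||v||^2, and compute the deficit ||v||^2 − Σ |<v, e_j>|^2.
Σ |<v, e_j>|^2 = 24; ||v||^2 = 27; deficit = 3

Write each e_j = u_j / sqrt(<u_j, u_j>) where u_j is the displayed integer vector. Then <v, e_j> = <v, u_j> / sqrt(<u_j, u_j>), so |<v, e_j>|^2 = <v, u_j>^2 / <u_j, u_j>.
Coefficients: <v, e_1> = -12/sqrt(8), <v, e_2> = -6/sqrt(6).
Square and sum: Σ |<v, e_j>|^2 = 24.
Compute ||v||^2 = v·v = 27.
Deficit = 27 − 24 = 3 ≥ 0, confirming Bessel's inequality. (The deficit equals ||v − Σ <v,e_j> e_j||^2, the squared distance from v to span{e_j}.)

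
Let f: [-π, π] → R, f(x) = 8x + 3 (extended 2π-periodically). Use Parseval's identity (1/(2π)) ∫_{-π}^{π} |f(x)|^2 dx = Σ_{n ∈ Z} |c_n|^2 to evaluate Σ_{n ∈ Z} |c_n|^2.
Σ |c_n|^2 = 64π^2/3 + 9

Expand and integrate term by term over [-π, π]:
  ∫ (8x)^2 dx = 64·(2π^3/3); ∫ 2·8·(3)·x dx = 0 (odd integrand); ∫ 3^2 dx = 9·2π.
So (1/(2π)) ∫_{-π}^{π} (8x + 3)^2 dx = 64π^2/3 + 9 = 64π^2/3 + 9.
Parseval ⇒ Σ |c_n|^2 = 64π^2/3 + 9.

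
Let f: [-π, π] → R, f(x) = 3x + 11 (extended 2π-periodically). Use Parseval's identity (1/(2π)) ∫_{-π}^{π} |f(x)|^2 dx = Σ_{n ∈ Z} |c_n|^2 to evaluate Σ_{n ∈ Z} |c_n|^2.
Σ |c_n|^2 = 3π^2 + 121

Expand and integrate term by term over [-π, π]:
  ∫ (3x)^2 dx = 9·(2π^3/3); ∫ 2·3·(11)·x dx = 0 (odd integrand); ∫ 11^2 dx = 121·2π.
So (1/(2π)) ∫_{-π}^{π} (3x + 11)^2 dx = 9π^2/3 + 121 = 3π^2 + 121.
Parseval ⇒ Σ |c_n|^2 = 3π^2 + 121.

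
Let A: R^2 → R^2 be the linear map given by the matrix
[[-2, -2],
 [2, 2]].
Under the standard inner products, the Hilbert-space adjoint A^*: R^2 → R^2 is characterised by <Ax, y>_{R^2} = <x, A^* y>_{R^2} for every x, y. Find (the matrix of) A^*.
A^* = A^T =
[[-2, 2],
 [-2, 2]]

For real matrices with standard dot products, the defining identity <Ax, y> = <x, A^* y> gives (Ax)^T y = x^T (A^*) y, i.e. x^T A^T y = x^T (A^*) y. Since this holds for all x, y, we must have A^* = A^T. Therefore
A^* =
[[-2, 2],
 [-2, 2]].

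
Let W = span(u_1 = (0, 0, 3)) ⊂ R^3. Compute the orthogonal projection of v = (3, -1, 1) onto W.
proj_W(v) = (0, 0, 1)

Set up U = [u_1 | ... | u_1] ∈ R^(3×1). The projector onto W = col(U) is P = U (U^T U)^(-1) U^T.
Compute U^T U =
  [9],
and U^T v = (3).
Solve U^T U · c = U^T v for the coefficients: c = (1/3). The projection is proj_W(v) = U c.
Check: (v - proj_W(v)) · u_1 = 0  (should be 0).
Result: proj_W(v) = (0, 0, 1).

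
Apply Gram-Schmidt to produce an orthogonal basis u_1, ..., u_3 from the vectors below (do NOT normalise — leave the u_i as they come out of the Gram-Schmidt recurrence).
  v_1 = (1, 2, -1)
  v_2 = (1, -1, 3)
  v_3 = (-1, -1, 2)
Orthogonal basis:
  u_1 = (1, 2, -1)
  u_2 = (5/3, 1/3, 7/3)
  u_3 = (-7/10, 14/25, 21/50)

Apply the Gram-Schmidt recurrence
  u_1 = v_1
  u_i = v_i − Σ_{j<i} ((v_i · u_j) / (u_j · u_j)) · u_j.

Step by step this gives:
  u_1 = (1, 2, -1)
  u_2 = (5/3, 1/3, 7/3)
  u_3 = (-7/10, 14/25, 21/50)

Orthogonality check:
  u_2 · u_1 = 0 (should be 0)
  u_3 · u_1 = 0 (should be 0)
  u_3 · u_2 = 0 (should be 0)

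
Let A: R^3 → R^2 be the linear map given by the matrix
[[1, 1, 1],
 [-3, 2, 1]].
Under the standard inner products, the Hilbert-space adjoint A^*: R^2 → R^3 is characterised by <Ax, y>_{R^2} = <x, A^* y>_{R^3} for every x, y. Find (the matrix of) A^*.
A^* = A^T =
[[1, -3],
 [1, 2],
 [1, 1]]

For real matrices with standard dot products, the defining identity <Ax, y> = <x, A^* y> gives (Ax)^T y = x^T (A^*) y, i.e. x^T A^T y = x^T (A^*) y. Since this holds for all x, y, we must have A^* = A^T. Therefore
A^* =
[[1, -3],
 [1, 2],
 [1, 1]].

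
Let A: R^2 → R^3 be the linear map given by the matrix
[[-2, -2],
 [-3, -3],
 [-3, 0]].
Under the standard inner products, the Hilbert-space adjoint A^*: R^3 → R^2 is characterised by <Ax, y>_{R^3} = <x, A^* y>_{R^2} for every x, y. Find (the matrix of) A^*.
A^* = A^T =
[[-2, -3, -3],
 [-2, -3, 0]]

For real matrices with standard dot products, the defining identity <Ax, y> = <x, A^* y> gives (Ax)^T y = x^T (A^*) y, i.e. x^T A^T y = x^T (A^*) y. Since this holds for all x, y, we must have A^* = A^T. Therefore
A^* =
[[-2, -3, -3],
 [-2, -3, 0]].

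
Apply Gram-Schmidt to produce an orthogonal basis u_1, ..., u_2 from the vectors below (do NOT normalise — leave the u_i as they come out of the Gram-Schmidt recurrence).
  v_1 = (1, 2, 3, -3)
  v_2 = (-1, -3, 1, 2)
Orthogonal basis:
  u_1 = (1, 2, 3, -3)
  u_2 = (-13/23, -49/23, 53/23, 16/23)

Apply the Gram-Schmidt recurrence
  u_1 = v_1
  u_i = v_i − Σ_{j<i} ((v_i · u_j) / (u_j · u_j)) · u_j.

Step by step this gives:
  u_1 = (1, 2, 3, -3)
  u_2 = (-13/23, -49/23, 53/23, 16/23)

Orthogonality check:
  u_2 · u_1 = 0 (should be 0)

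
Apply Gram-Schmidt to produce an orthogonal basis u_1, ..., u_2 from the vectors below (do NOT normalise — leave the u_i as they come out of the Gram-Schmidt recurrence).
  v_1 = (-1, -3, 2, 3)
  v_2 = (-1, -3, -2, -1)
Orthogonal basis:
  u_1 = (-1, -3, 2, 3)
  u_2 = (-20/23, -60/23, -52/23, -32/23)

Apply the Gram-Schmidt recurrence
  u_1 = v_1
  u_i = v_i − Σ_{j<i} ((v_i · u_j) / (u_j · u_j)) · u_j.

Step by step this gives:
  u_1 = (-1, -3, 2, 3)
  u_2 = (-20/23, -60/23, -52/23, -32/23)

Orthogonality check:
  u_2 · u_1 = 0 (should be 0)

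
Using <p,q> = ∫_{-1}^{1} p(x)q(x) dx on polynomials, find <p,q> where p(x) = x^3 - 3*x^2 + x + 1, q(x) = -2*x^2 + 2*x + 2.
<p,q> = 16/5

Expand the product: p(x)·q(x) = -2*x^5 + 8*x^4 - 6*x^3 - 6*x^2 + 4*x + 2.
∫_{-1}^{1} of each monomial x^k gives [2/(k+1) if k even, 0 if k odd]. Integrating term-by-term (or equivalently evaluating the antiderivative F(x) = -x^6/3 + 8*x^5/5 - 3*x^4/2 - 2*x^3 + 2*x^2 + 2*x at the endpoints):
  F(1) − F(−1) = 53/30 − (-43/30) = 16/5.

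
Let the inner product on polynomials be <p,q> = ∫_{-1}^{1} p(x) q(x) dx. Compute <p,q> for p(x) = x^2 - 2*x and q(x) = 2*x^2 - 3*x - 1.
<p,q> = 62/15

Expand the product: p(x)·q(x) = 2*x^4 - 7*x^3 + 5*x^2 + 2*x.
∫_{-1}^{1} of each monomial x^k gives [2/(k+1) if k even, 0 if k odd]. Integrating term-by-term (or equivalently evaluating the antiderivative F(x) = 2*x^5/5 - 7*x^4/4 + 5*x^3/3 + x^2 at the endpoints):
  F(1) − F(−1) = 79/60 − (-169/60) = 62/15.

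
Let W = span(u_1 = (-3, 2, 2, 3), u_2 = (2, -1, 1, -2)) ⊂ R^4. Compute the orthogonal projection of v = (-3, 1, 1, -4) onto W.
proj_W(v) = (13/58, 1/29, 33/29, -13/58)

Set up U = [u_1 | ... | u_2] ∈ R^(4×2). The projector onto W = col(U) is P = U (U^T U)^(-1) U^T.
Compute U^T U =
  [26, -12]
  [-12, 10],
and U^T v = (1, 2).
Solve U^T U · c = U^T v for the coefficients: c = (17/58, 16/29). The projection is proj_W(v) = U c.
Check: (v - proj_W(v)) · u_1 = 0  (should be 0).
Check: (v - proj_W(v)) · u_2 = 0  (should be 0).
Result: proj_W(v) = (13/58, 1/29, 33/29, -13/58).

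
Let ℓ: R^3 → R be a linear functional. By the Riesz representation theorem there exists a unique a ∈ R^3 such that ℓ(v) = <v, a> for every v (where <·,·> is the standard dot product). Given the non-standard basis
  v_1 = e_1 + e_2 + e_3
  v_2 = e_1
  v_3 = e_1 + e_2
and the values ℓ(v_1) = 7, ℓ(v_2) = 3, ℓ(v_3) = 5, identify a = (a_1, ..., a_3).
a = (3, 2, 2)

Write a = (a_1, ..., a_3) in the standard basis. For each basis vector v_i, ℓ(v_i) = <v_i, a> is a linear equation in the a_j's. Collect the n equations into a matrix system V a = ℓ, where row i of V is v_i (expressed in the standard basis). Since V is invertible (lower-triangular with 1s on the diagonal, up to permutation), solve by back-substitution:
  V =
[[1, 1, 1],
 [1, 0, 0],
 [1, 1, 0]]
  V a = (7, 3, 5)
Solving gives a = (3, 2, 2).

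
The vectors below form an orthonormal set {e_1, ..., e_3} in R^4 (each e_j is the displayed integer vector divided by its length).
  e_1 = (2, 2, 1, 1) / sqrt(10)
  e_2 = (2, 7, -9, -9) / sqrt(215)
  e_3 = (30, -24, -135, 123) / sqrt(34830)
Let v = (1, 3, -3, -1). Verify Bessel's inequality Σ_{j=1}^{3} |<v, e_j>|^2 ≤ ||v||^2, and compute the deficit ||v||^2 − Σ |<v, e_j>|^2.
Σ |<v, e_j>|^2 = 175/9; ||v||^2 = 20; deficit = 5/9

Write each e_j = u_j / sqrt(<u_j, u_j>) where u_j is the displayed integer vector. Then <v, e_j> = <v, u_j> / sqrt(<u_j, u_j>), so |<v, e_j>|^2 = <v, u_j>^2 / <u_j, u_j>.
Coefficients: <v, e_1> = 4/sqrt(10), <v, e_2> = 59/sqrt(215), <v, e_3> = 240/sqrt(34830).
Square and sum: Σ |<v, e_j>|^2 = 175/9.
Compute ||v||^2 = v·v = 20.
Deficit = 20 − 175/9 = 5/9 ≥ 0, confirming Bessel's inequality. (The deficit equals ||v − Σ <v,e_j> e_j||^2, the squared distance from v to span{e_j}.)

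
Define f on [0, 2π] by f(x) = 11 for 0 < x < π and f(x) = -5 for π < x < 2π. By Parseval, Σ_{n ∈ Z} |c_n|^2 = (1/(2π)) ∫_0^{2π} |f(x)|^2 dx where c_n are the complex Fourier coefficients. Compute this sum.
Σ |c_n|^2 = 73

Parseval equates the L^2 energy of f (normalised by 1/(2π)) with the ℓ^2 sum of its Fourier coefficients: (1/(2π)) ∫_0^{2π} |f|^2 = Σ |c_n|^2.
Compute the left side: (1/(2π)) [∫_0^π 11^2 dx + ∫_π^{2π} (-5)^2 dx] = (1/(2π)) · (121π + 25π) = (121 + 25)/2 = 73.
So Σ_{n ∈ Z} |c_n|^2 = 73.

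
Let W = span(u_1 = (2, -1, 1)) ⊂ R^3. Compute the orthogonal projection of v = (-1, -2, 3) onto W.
proj_W(v) = (1, -1/2, 1/2)

Set up U = [u_1 | ... | u_1] ∈ R^(3×1). The projector onto W = col(U) is P = U (U^T U)^(-1) U^T.
Compute U^T U =
  [6],
and U^T v = (3).
Solve U^T U · c = U^T v for the coefficients: c = (1/2). The projection is proj_W(v) = U c.
Check: (v - proj_W(v)) · u_1 = 0  (should be 0).
Result: proj_W(v) = (1, -1/2, 1/2).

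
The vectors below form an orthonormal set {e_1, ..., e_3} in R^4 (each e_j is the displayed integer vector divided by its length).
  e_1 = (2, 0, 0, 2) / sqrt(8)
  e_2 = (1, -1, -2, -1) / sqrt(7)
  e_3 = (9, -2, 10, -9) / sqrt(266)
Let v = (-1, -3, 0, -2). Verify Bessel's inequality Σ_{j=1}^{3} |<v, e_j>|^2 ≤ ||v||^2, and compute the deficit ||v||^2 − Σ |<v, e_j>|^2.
Σ |<v, e_j>|^2 = 145/19; ||v||^2 = 14; deficit = 121/19

Write each e_j = u_j / sqrt(<u_j, u_j>) where u_j is the displayed integer vector. Then <v, e_j> = <v, u_j> / sqrt(<u_j, u_j>), so |<v, e_j>|^2 = <v, u_j>^2 / <u_j, u_j>.
Coefficients: <v, e_1> = -6/sqrt(8), <v, e_2> = 4/sqrt(7), <v, e_3> = 15/sqrt(266).
Square and sum: Σ |<v, e_j>|^2 = 145/19.
Compute ||v||^2 = v·v = 14.
Deficit = 14 − 145/19 = 121/19 ≥ 0, confirming Bessel's inequality. (The deficit equals ||v − Σ <v,e_j> e_j||^2, the squared distance from v to span{e_j}.)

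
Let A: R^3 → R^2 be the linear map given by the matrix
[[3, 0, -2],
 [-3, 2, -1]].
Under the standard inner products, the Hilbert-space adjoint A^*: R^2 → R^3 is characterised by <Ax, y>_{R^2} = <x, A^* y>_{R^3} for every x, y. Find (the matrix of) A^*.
A^* = A^T =
[[3, -3],
 [0, 2],
 [-2, -1]]

For real matrices with standard dot products, the defining identity <Ax, y> = <x, A^* y> gives (Ax)^T y = x^T (A^*) y, i.e. x^T A^T y = x^T (A^*) y. Since this holds for all x, y, we must have A^* = A^T. Therefore
A^* =
[[3, -3],
 [0, 2],
 [-2, -1]].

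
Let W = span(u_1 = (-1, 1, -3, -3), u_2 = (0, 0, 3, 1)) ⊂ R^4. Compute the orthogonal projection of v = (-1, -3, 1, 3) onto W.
proj_W(v) = (17/14, -17/14, 15/14, 39/14)

Set up U = [u_1 | ... | u_2] ∈ R^(4×2). The projector onto W = col(U) is P = U (U^T U)^(-1) U^T.
Compute U^T U =
  [20, -12]
  [-12, 10],
and U^T v = (-14, 6).
Solve U^T U · c = U^T v for the coefficients: c = (-17/14, -6/7). The projection is proj_W(v) = U c.
Check: (v - proj_W(v)) · u_1 = 0  (should be 0).
Check: (v - proj_W(v)) · u_2 = 0  (should be 0).
Result: proj_W(v) = (17/14, -17/14, 15/14, 39/14).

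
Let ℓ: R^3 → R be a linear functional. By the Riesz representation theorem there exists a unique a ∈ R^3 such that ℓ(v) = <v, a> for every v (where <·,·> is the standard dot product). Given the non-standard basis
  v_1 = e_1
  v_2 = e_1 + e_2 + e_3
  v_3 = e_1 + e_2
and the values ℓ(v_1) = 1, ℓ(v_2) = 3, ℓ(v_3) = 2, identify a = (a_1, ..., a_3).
a = (1, 1, 1)

Write a = (a_1, ..., a_3) in the standard basis. For each basis vector v_i, ℓ(v_i) = <v_i, a> is a linear equation in the a_j's. Collect the n equations into a matrix system V a = ℓ, where row i of V is v_i (expressed in the standard basis). Since V is invertible (lower-triangular with 1s on the diagonal, up to permutation), solve by back-substitution:
  V =
[[1, 0, 0],
 [1, 1, 1],
 [1, 1, 0]]
  V a = (1, 3, 2)
Solving gives a = (1, 1, 1).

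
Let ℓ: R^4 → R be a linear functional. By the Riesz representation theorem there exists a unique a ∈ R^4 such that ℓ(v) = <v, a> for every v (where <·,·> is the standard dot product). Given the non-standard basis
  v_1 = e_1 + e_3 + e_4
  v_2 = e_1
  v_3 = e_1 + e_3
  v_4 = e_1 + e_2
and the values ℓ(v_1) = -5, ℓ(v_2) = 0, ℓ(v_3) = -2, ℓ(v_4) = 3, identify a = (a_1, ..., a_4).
a = (0, 3, -2, -3)

Write a = (a_1, ..., a_4) in the standard basis. For each basis vector v_i, ℓ(v_i) = <v_i, a> is a linear equation in the a_j's. Collect the n equations into a matrix system V a = ℓ, where row i of V is v_i (expressed in the standard basis). Since V is invertible (lower-triangular with 1s on the diagonal, up to permutation), solve by back-substitution:
  V =
[[1, 0, 1, 1],
 [1, 0, 0, 0],
 [1, 0, 1, 0],
 [1, 1, 0, 0]]
  V a = (-5, 0, -2, 3)
Solving gives a = (0, 3, -2, -3).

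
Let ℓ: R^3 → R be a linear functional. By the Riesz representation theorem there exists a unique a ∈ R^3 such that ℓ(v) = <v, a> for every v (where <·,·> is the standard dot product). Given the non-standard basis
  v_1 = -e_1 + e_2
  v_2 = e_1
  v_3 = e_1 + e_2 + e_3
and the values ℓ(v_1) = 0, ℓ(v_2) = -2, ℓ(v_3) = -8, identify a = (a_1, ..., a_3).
a = (-2, -2, -4)

Write a = (a_1, ..., a_3) in the standard basis. For each basis vector v_i, ℓ(v_i) = <v_i, a> is a linear equation in the a_j's. Collect the n equations into a matrix system V a = ℓ, where row i of V is v_i (expressed in the standard basis). Since V is invertible (lower-triangular with 1s on the diagonal, up to permutation), solve by back-substitution:
  V =
[[-1, 1, 0],
 [1, 0, 0],
 [1, 1, 1]]
  V a = (0, -2, -8)
Solving gives a = (-2, -2, -4).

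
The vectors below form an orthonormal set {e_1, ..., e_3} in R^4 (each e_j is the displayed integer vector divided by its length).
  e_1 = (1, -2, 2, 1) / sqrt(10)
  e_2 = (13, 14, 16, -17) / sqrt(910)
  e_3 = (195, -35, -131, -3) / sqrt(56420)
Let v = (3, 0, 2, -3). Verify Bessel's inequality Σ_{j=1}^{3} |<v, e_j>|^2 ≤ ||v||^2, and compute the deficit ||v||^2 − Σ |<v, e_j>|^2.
Σ |<v, e_j>|^2 = 3086/155; ||v||^2 = 22; deficit = 324/155

Write each e_j = u_j / sqrt(<u_j, u_j>) where u_j is the displayed integer vector. Then <v, e_j> = <v, u_j> / sqrt(<u_j, u_j>), so |<v, e_j>|^2 = <v, u_j>^2 / <u_j, u_j>.
Coefficients: <v, e_1> = 4/sqrt(10), <v, e_2> = 122/sqrt(910), <v, e_3> = 332/sqrt(56420).
Square and sum: Σ |<v, e_j>|^2 = 3086/155.
Compute ||v||^2 = v·v = 22.
Deficit = 22 − 3086/155 = 324/155 ≥ 0, confirming Bessel's inequality. (The deficit equals ||v − Σ <v,e_j> e_j||^2, the squared distance from v to span{e_j}.)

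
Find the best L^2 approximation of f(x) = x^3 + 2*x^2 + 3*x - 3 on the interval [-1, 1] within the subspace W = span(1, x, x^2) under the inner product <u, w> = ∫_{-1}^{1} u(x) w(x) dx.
g(x) = 2*x^2 + 18*x/5 - 3

The best approximation g ∈ W is the orthogonal projection of f onto W. Writing g = a_0 + a_1 x + a_2 x^2, the coefficients solve the normal equations G · a = b where
  G_{ij} = <φ_i, φ_j> and b_i = <f, φ_i>, with φ_0 = 1, φ_1 = x, φ_2 = x^2.
G =
  [2, 0, 2/3]
  [0, 2/3, 0]
  [2/3, 0, 2/5],
b = (-14/3, 12/5, -6/5).
Solving gives a_0 = -3, a_1 = 18/5, a_2 = 2, so
  g(x) = 2*x^2 + 18*x/5 - 3.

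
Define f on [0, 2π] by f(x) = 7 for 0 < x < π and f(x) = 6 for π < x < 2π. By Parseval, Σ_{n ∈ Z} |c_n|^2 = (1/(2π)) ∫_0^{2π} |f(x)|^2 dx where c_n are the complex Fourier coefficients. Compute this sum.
Σ |c_n|^2 = 85/2

Parseval equates the L^2 energy of f (normalised by 1/(2π)) with the ℓ^2 sum of its Fourier coefficients: (1/(2π)) ∫_0^{2π} |f|^2 = Σ |c_n|^2.
Compute the left side: (1/(2π)) [∫_0^π 7^2 dx + ∫_π^{2π} 6^2 dx] = (1/(2π)) · (49π + 36π) = (49 + 36)/2 = 85/2.
So Σ_{n ∈ Z} |c_n|^2 = 85/2.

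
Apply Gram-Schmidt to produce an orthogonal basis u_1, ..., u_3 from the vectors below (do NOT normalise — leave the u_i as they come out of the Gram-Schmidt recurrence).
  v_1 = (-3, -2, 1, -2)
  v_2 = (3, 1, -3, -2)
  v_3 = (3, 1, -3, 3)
Orthogonal basis:
  u_1 = (-3, -2, 1, -2)
  u_2 = (4/3, -1/9, -22/9, -28/9)
  u_3 = (-75/157, -190/157, -255/157, 175/157)

Apply the Gram-Schmidt recurrence
  u_1 = v_1
  u_i = v_i − Σ_{j<i} ((v_i · u_j) / (u_j · u_j)) · u_j.

Step by step this gives:
  u_1 = (-3, -2, 1, -2)
  u_2 = (4/3, -1/9, -22/9, -28/9)
  u_3 = (-75/157, -190/157, -255/157, 175/157)

Orthogonality check:
  u_2 · u_1 = 0 (should be 0)
  u_3 · u_1 = 0 (should be 0)
  u_3 · u_2 = 0 (should be 0)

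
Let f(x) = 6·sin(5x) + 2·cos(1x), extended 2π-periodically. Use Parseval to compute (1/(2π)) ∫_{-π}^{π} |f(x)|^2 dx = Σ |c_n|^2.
Σ |c_n|^2 = 20

Expand |f|^2 and use orthogonality of {sin(nx), cos(mx)} on [-π, π]:
  ∫_{-π}^{π} sin(nx)^2 dx = π, ∫ cos(mx)^2 dx = π, and cross terms integrate to 0.
So ∫_{-π}^{π} f(x)^2 dx = 6^2 · π + 2^2 · π = (36 + 4)π.
Divide by 2π: (36 + 4)/2 = 20.
By Parseval, this equals Σ |c_n|^2.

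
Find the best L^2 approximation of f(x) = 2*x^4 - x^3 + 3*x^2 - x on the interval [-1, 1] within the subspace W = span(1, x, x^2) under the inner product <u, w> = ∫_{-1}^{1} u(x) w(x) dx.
g(x) = 33*x^2/7 - 8*x/5 - 6/35

The best approximation g ∈ W is the orthogonal projection of f onto W. Writing g = a_0 + a_1 x + a_2 x^2, the coefficients solve the normal equations G · a = b where
  G_{ij} = <φ_i, φ_j> and b_i = <f, φ_i>, with φ_0 = 1, φ_1 = x, φ_2 = x^2.
G =
  [2, 0, 2/3]
  [0, 2/3, 0]
  [2/3, 0, 2/5],
b = (14/5, -16/15, 62/35).
Solving gives a_0 = -6/35, a_1 = -8/5, a_2 = 33/7, so
  g(x) = 33*x^2/7 - 8*x/5 - 6/35.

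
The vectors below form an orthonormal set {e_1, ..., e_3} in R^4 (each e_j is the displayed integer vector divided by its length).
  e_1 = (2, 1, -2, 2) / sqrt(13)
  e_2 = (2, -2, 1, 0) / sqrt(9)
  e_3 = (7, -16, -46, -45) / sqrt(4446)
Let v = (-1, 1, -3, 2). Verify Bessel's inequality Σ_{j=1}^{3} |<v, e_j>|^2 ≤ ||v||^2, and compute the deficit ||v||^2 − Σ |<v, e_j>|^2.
Σ |<v, e_j>|^2 = 449/38; ||v||^2 = 15; deficit = 121/38

Write each e_j = u_j / sqrt(<u_j, u_j>) where u_j is the displayed integer vector. Then <v, e_j> = <v, u_j> / sqrt(<u_j, u_j>), so |<v, e_j>|^2 = <v, u_j>^2 / <u_j, u_j>.
Coefficients: <v, e_1> = 9/sqrt(13), <v, e_2> = -7/sqrt(9), <v, e_3> = 25/sqrt(4446).
Square and sum: Σ |<v, e_j>|^2 = 449/38.
Compute ||v||^2 = v·v = 15.
Deficit = 15 − 449/38 = 121/38 ≥ 0, confirming Bessel's inequality. (The deficit equals ||v − Σ <v,e_j> e_j||^2, the squared distance from v to span{e_j}.)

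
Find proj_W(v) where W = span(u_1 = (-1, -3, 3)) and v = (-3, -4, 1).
proj_W(v) = (-18/19, -54/19, 54/19)

Set up U = [u_1 | ... | u_1] ∈ R^(3×1). The projector onto W = col(U) is P = U (U^T U)^(-1) U^T.
Compute U^T U =
  [19],
and U^T v = (18).
Solve U^T U · c = U^T v for the coefficients: c = (18/19). The projection is proj_W(v) = U c.
Check: (v - proj_W(v)) · u_1 = 0  (should be 0).
Result: proj_W(v) = (-18/19, -54/19, 54/19).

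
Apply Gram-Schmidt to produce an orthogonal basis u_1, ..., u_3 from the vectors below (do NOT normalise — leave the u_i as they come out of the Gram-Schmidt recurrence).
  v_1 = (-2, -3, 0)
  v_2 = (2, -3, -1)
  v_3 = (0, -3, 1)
Orthogonal basis:
  u_1 = (-2, -3, 0)
  u_2 = (36/13, -24/13, -1)
  u_3 = (54/157, -36/157, 216/157)

Apply the Gram-Schmidt recurrence
  u_1 = v_1
  u_i = v_i − Σ_{j<i} ((v_i · u_j) / (u_j · u_j)) · u_j.

Step by step this gives:
  u_1 = (-2, -3, 0)
  u_2 = (36/13, -24/13, -1)
  u_3 = (54/157, -36/157, 216/157)

Orthogonality check:
  u_2 · u_1 = 0 (should be 0)
  u_3 · u_1 = 0 (should be 0)
  u_3 · u_2 = 0 (should be 0)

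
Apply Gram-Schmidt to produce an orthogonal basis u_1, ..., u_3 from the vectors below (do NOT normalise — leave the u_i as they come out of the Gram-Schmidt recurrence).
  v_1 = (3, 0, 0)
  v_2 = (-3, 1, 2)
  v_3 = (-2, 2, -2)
Orthogonal basis:
  u_1 = (3, 0, 0)
  u_2 = (0, 1, 2)
  u_3 = (0, 12/5, -6/5)

Apply the Gram-Schmidt recurrence
  u_1 = v_1
  u_i = v_i − Σ_{j<i} ((v_i · u_j) / (u_j · u_j)) · u_j.

Step by step this gives:
  u_1 = (3, 0, 0)
  u_2 = (0, 1, 2)
  u_3 = (0, 12/5, -6/5)

Orthogonality check:
  u_2 · u_1 = 0 (should be 0)
  u_3 · u_1 = 0 (should be 0)
  u_3 · u_2 = 0 (should be 0)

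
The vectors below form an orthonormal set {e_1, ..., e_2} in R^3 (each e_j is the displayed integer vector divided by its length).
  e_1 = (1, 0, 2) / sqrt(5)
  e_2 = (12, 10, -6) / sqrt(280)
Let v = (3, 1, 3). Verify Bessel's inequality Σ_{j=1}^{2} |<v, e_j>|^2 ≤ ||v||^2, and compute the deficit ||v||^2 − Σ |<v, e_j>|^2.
Σ |<v, e_j>|^2 = 19; ||v||^2 = 19; deficit = 0

Write each e_j = u_j / sqrt(<u_j, u_j>) where u_j is the displayed integer vector. Then <v, e_j> = <v, u_j> / sqrt(<u_j, u_j>), so |<v, e_j>|^2 = <v, u_j>^2 / <u_j, u_j>.
Coefficients: <v, e_1> = 9/sqrt(5), <v, e_2> = 28/sqrt(280).
Square and sum: Σ |<v, e_j>|^2 = 19.
Compute ||v||^2 = v·v = 19.
Deficit = 19 − 19 = 0 ≥ 0, confirming Bessel's inequality. (The deficit equals ||v − Σ <v,e_j> e_j||^2, the squared distance from v to span{e_j}.)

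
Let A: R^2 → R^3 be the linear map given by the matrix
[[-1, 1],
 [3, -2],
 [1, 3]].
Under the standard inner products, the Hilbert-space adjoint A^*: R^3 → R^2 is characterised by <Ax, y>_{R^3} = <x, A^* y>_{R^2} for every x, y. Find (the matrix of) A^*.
A^* = A^T =
[[-1, 3, 1],
 [1, -2, 3]]

For real matrices with standard dot products, the defining identity <Ax, y> = <x, A^* y> gives (Ax)^T y = x^T (A^*) y, i.e. x^T A^T y = x^T (A^*) y. Since this holds for all x, y, we must have A^* = A^T. Therefore
A^* =
[[-1, 3, 1],
 [1, -2, 3]].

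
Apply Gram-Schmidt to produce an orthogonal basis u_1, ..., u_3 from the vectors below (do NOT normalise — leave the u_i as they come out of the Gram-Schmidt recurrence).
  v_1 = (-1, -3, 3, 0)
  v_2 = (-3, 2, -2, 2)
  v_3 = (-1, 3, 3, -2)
Orthogonal basis:
  u_1 = (-1, -3, 3, 0)
  u_2 = (-66/19, 11/19, -11/19, 2)
  u_3 = (-56/53, 505/159, 449/159, -308/159)

Apply the Gram-Schmidt recurrence
  u_1 = v_1
  u_i = v_i − Σ_{j<i} ((v_i · u_j) / (u_j · u_j)) · u_j.

Step by step this gives:
  u_1 = (-1, -3, 3, 0)
  u_2 = (-66/19, 11/19, -11/19, 2)
  u_3 = (-56/53, 505/159, 449/159, -308/159)

Orthogonality check:
  u_2 · u_1 = 0 (should be 0)
  u_3 · u_1 = 0 (should be 0)
  u_3 · u_2 = 0 (should be 0)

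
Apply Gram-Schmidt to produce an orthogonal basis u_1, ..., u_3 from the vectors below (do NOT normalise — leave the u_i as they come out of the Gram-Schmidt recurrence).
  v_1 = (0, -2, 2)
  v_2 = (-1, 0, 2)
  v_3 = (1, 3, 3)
Orthogonal basis:
  u_1 = (0, -2, 2)
  u_2 = (-1, 1, 1)
  u_3 = (8/3, 4/3, 4/3)

Apply the Gram-Schmidt recurrence
  u_1 = v_1
  u_i = v_i − Σ_{j<i} ((v_i · u_j) / (u_j · u_j)) · u_j.

Step by step this gives:
  u_1 = (0, -2, 2)
  u_2 = (-1, 1, 1)
  u_3 = (8/3, 4/3, 4/3)

Orthogonality check:
  u_2 · u_1 = 0 (should be 0)
  u_3 · u_1 = 0 (should be 0)
  u_3 · u_2 = 0 (should be 0)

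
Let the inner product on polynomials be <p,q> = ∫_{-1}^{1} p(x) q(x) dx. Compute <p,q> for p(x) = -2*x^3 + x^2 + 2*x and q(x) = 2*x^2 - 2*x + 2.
<p,q> = 16/15

Expand the product: p(x)·q(x) = -4*x^5 + 6*x^4 - 2*x^3 - 2*x^2 + 4*x.
∫_{-1}^{1} of each monomial x^k gives [2/(k+1) if k even, 0 if k odd]. Integrating term-by-term (or equivalently evaluating the antiderivative F(x) = -2*x^6/3 + 6*x^5/5 - x^4/2 - 2*x^3/3 + 2*x^2 at the endpoints):
  F(1) − F(−1) = 41/30 − (3/10) = 16/15.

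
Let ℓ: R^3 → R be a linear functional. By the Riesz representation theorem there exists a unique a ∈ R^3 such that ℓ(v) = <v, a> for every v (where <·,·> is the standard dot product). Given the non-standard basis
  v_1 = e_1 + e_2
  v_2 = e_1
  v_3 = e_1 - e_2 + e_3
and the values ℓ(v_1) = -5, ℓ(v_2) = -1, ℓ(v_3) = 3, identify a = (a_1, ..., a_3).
a = (-1, -4, 0)

Write a = (a_1, ..., a_3) in the standard basis. For each basis vector v_i, ℓ(v_i) = <v_i, a> is a linear equation in the a_j's. Collect the n equations into a matrix system V a = ℓ, where row i of V is v_i (expressed in the standard basis). Since V is invertible (lower-triangular with 1s on the diagonal, up to permutation), solve by back-substitution:
  V =
[[1, 1, 0],
 [1, 0, 0],
 [1, -1, 1]]
  V a = (-5, -1, 3)
Solving gives a = (-1, -4, 0).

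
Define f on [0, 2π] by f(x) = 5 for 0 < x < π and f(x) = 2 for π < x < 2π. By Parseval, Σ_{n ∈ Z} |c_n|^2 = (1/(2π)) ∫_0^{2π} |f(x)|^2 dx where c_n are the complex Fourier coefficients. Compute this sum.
Σ |c_n|^2 = 29/2

Parseval equates the L^2 energy of f (normalised by 1/(2π)) with the ℓ^2 sum of its Fourier coefficients: (1/(2π)) ∫_0^{2π} |f|^2 = Σ |c_n|^2.
Compute the left side: (1/(2π)) [∫_0^π 5^2 dx + ∫_π^{2π} 2^2 dx] = (1/(2π)) · (25π + 4π) = (25 + 4)/2 = 29/2.
So Σ_{n ∈ Z} |c_n|^2 = 29/2.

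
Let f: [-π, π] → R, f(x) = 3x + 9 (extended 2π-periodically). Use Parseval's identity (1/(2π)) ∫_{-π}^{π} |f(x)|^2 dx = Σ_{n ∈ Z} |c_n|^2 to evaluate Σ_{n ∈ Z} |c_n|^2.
Σ |c_n|^2 = 3π^2 + 81

Expand and integrate term by term over [-π, π]:
  ∫ (3x)^2 dx = 9·(2π^3/3); ∫ 2·3·(9)·x dx = 0 (odd integrand); ∫ 9^2 dx = 81·2π.
So (1/(2π)) ∫_{-π}^{π} (3x + 9)^2 dx = 9π^2/3 + 81 = 3π^2 + 81.
Parseval ⇒ Σ |c_n|^2 = 3π^2 + 81.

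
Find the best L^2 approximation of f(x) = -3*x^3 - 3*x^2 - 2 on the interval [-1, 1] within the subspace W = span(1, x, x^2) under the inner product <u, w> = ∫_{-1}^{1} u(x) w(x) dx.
g(x) = -3*x^2 - 9*x/5 - 2

The best approximation g ∈ W is the orthogonal projection of f onto W. Writing g = a_0 + a_1 x + a_2 x^2, the coefficients solve the normal equations G · a = b where
  G_{ij} = <φ_i, φ_j> and b_i = <f, φ_i>, with φ_0 = 1, φ_1 = x, φ_2 = x^2.
G =
  [2, 0, 2/3]
  [0, 2/3, 0]
  [2/3, 0, 2/5],
b = (-6, -6/5, -38/15).
Solving gives a_0 = -2, a_1 = -9/5, a_2 = -3, so
  g(x) = -3*x^2 - 9*x/5 - 2.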